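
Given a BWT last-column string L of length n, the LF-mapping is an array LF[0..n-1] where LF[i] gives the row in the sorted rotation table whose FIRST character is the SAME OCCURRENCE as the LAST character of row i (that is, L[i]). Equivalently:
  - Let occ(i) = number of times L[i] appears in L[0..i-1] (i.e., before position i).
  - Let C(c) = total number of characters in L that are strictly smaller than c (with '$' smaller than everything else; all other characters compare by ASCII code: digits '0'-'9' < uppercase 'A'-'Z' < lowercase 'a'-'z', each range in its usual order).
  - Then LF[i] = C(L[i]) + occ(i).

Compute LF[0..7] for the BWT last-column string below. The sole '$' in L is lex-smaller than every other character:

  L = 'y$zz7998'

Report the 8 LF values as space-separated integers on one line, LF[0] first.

Answer: 5 0 6 7 1 3 4 2

Derivation:
Char counts: '$':1, '7':1, '8':1, '9':2, 'y':1, 'z':2
C (first-col start): C('$')=0, C('7')=1, C('8')=2, C('9')=3, C('y')=5, C('z')=6
L[0]='y': occ=0, LF[0]=C('y')+0=5+0=5
L[1]='$': occ=0, LF[1]=C('$')+0=0+0=0
L[2]='z': occ=0, LF[2]=C('z')+0=6+0=6
L[3]='z': occ=1, LF[3]=C('z')+1=6+1=7
L[4]='7': occ=0, LF[4]=C('7')+0=1+0=1
L[5]='9': occ=0, LF[5]=C('9')+0=3+0=3
L[6]='9': occ=1, LF[6]=C('9')+1=3+1=4
L[7]='8': occ=0, LF[7]=C('8')+0=2+0=2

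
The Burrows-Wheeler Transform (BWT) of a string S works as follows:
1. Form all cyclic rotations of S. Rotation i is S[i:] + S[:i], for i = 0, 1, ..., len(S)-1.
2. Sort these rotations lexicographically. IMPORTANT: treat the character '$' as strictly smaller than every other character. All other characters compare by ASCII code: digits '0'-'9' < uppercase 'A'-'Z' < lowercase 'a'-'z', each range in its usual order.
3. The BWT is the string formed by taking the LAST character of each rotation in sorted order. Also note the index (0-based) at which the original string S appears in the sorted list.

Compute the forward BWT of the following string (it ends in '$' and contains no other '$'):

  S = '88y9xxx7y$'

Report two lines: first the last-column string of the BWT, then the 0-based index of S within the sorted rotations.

All 10 rotations (rotation i = S[i:]+S[:i]):
  rot[0] = 88y9xxx7y$
  rot[1] = 8y9xxx7y$8
  rot[2] = y9xxx7y$88
  rot[3] = 9xxx7y$88y
  rot[4] = xxx7y$88y9
  rot[5] = xx7y$88y9x
  rot[6] = x7y$88y9xx
  rot[7] = 7y$88y9xxx
  rot[8] = y$88y9xxx7
  rot[9] = $88y9xxx7y
Sorted (with $ < everything):
  sorted[0] = $88y9xxx7y  (last char: 'y')
  sorted[1] = 7y$88y9xxx  (last char: 'x')
  sorted[2] = 88y9xxx7y$  (last char: '$')
  sorted[3] = 8y9xxx7y$8  (last char: '8')
  sorted[4] = 9xxx7y$88y  (last char: 'y')
  sorted[5] = x7y$88y9xx  (last char: 'x')
  sorted[6] = xx7y$88y9x  (last char: 'x')
  sorted[7] = xxx7y$88y9  (last char: '9')
  sorted[8] = y$88y9xxx7  (last char: '7')
  sorted[9] = y9xxx7y$88  (last char: '8')
Last column: yx$8yxx978
Original string S is at sorted index 2

Answer: yx$8yxx978
2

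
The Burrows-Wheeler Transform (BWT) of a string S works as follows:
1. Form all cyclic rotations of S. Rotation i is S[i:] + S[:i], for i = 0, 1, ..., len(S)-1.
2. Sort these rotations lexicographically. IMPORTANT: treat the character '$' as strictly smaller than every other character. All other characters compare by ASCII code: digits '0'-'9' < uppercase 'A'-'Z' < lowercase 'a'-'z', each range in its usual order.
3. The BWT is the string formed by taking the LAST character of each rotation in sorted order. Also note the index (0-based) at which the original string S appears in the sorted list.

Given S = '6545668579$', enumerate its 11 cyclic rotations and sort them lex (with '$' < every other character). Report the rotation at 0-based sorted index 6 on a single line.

Answer: 668579$6545

Derivation:
All 11 rotations (rotation i = S[i:]+S[:i]):
  rot[0] = 6545668579$
  rot[1] = 545668579$6
  rot[2] = 45668579$65
  rot[3] = 5668579$654
  rot[4] = 668579$6545
  rot[5] = 68579$65456
  rot[6] = 8579$654566
  rot[7] = 579$6545668
  rot[8] = 79$65456685
  rot[9] = 9$654566857
  rot[10] = $6545668579
Sorted (with $ < everything):
  sorted[0] = $6545668579
  sorted[1] = 45668579$65
  sorted[2] = 545668579$6
  sorted[3] = 5668579$654
  sorted[4] = 579$6545668
  sorted[5] = 6545668579$
  sorted[6] = 668579$6545
  sorted[7] = 68579$65456
  sorted[8] = 79$65456685
  sorted[9] = 8579$654566
  sorted[10] = 9$654566857
sorted[6] = 668579$6545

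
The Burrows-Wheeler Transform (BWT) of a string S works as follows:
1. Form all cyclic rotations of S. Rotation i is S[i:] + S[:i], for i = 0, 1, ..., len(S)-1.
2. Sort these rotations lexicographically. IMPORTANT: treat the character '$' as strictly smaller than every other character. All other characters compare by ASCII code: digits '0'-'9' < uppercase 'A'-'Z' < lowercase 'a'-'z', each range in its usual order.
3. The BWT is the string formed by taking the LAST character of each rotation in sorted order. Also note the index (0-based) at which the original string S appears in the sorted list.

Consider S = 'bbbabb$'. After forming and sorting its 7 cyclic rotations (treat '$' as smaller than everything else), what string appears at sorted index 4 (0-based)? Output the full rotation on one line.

Answer: bb$bbba

Derivation:
All 7 rotations (rotation i = S[i:]+S[:i]):
  rot[0] = bbbabb$
  rot[1] = bbabb$b
  rot[2] = babb$bb
  rot[3] = abb$bbb
  rot[4] = bb$bbba
  rot[5] = b$bbbab
  rot[6] = $bbbabb
Sorted (with $ < everything):
  sorted[0] = $bbbabb
  sorted[1] = abb$bbb
  sorted[2] = b$bbbab
  sorted[3] = babb$bb
  sorted[4] = bb$bbba
  sorted[5] = bbabb$b
  sorted[6] = bbbabb$
sorted[4] = bb$bbba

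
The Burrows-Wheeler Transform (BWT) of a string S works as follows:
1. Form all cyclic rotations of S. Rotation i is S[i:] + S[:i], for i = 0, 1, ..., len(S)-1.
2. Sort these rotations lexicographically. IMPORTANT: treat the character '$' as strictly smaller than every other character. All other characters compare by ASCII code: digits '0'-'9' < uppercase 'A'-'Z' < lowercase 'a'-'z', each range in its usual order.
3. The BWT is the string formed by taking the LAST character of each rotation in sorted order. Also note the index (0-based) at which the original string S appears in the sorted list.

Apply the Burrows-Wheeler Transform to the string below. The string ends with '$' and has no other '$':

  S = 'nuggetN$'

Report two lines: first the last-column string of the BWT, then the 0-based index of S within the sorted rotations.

Answer: Ntggu$en
5

Derivation:
All 8 rotations (rotation i = S[i:]+S[:i]):
  rot[0] = nuggetN$
  rot[1] = uggetN$n
  rot[2] = ggetN$nu
  rot[3] = getN$nug
  rot[4] = etN$nugg
  rot[5] = tN$nugge
  rot[6] = N$nugget
  rot[7] = $nuggetN
Sorted (with $ < everything):
  sorted[0] = $nuggetN  (last char: 'N')
  sorted[1] = N$nugget  (last char: 't')
  sorted[2] = etN$nugg  (last char: 'g')
  sorted[3] = getN$nug  (last char: 'g')
  sorted[4] = ggetN$nu  (last char: 'u')
  sorted[5] = nuggetN$  (last char: '$')
  sorted[6] = tN$nugge  (last char: 'e')
  sorted[7] = uggetN$n  (last char: 'n')
Last column: Ntggu$en
Original string S is at sorted index 5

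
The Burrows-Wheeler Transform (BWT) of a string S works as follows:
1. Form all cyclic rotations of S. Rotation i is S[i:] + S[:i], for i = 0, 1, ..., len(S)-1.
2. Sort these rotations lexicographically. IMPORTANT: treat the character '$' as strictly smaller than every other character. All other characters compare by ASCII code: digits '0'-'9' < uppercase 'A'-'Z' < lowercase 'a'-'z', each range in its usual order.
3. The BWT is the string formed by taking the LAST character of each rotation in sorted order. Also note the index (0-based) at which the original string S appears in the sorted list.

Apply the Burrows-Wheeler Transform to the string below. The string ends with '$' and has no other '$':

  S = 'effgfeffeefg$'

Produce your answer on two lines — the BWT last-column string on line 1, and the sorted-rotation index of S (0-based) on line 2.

All 13 rotations (rotation i = S[i:]+S[:i]):
  rot[0] = effgfeffeefg$
  rot[1] = ffgfeffeefg$e
  rot[2] = fgfeffeefg$ef
  rot[3] = gfeffeefg$eff
  rot[4] = feffeefg$effg
  rot[5] = effeefg$effgf
  rot[6] = ffeefg$effgfe
  rot[7] = feefg$effgfef
  rot[8] = eefg$effgfeff
  rot[9] = efg$effgfeffe
  rot[10] = fg$effgfeffee
  rot[11] = g$effgfeffeef
  rot[12] = $effgfeffeefg
Sorted (with $ < everything):
  sorted[0] = $effgfeffeefg  (last char: 'g')
  sorted[1] = eefg$effgfeff  (last char: 'f')
  sorted[2] = effeefg$effgf  (last char: 'f')
  sorted[3] = effgfeffeefg$  (last char: '$')
  sorted[4] = efg$effgfeffe  (last char: 'e')
  sorted[5] = feefg$effgfef  (last char: 'f')
  sorted[6] = feffeefg$effg  (last char: 'g')
  sorted[7] = ffeefg$effgfe  (last char: 'e')
  sorted[8] = ffgfeffeefg$e  (last char: 'e')
  sorted[9] = fg$effgfeffee  (last char: 'e')
  sorted[10] = fgfeffeefg$ef  (last char: 'f')
  sorted[11] = g$effgfeffeef  (last char: 'f')
  sorted[12] = gfeffeefg$eff  (last char: 'f')
Last column: gff$efgeeefff
Original string S is at sorted index 3

Answer: gff$efgeeefff
3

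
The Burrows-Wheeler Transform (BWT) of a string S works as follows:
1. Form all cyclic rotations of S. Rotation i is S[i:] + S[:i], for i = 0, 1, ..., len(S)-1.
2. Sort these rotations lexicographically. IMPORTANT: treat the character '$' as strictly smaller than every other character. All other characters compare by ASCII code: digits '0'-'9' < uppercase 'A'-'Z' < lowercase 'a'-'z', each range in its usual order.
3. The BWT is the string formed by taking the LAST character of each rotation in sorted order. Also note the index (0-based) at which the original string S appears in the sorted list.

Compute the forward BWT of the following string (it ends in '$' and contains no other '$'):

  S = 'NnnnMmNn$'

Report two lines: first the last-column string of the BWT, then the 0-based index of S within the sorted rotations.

Answer: nnm$MNnnN
3

Derivation:
All 9 rotations (rotation i = S[i:]+S[:i]):
  rot[0] = NnnnMmNn$
  rot[1] = nnnMmNn$N
  rot[2] = nnMmNn$Nn
  rot[3] = nMmNn$Nnn
  rot[4] = MmNn$Nnnn
  rot[5] = mNn$NnnnM
  rot[6] = Nn$NnnnMm
  rot[7] = n$NnnnMmN
  rot[8] = $NnnnMmNn
Sorted (with $ < everything):
  sorted[0] = $NnnnMmNn  (last char: 'n')
  sorted[1] = MmNn$Nnnn  (last char: 'n')
  sorted[2] = Nn$NnnnMm  (last char: 'm')
  sorted[3] = NnnnMmNn$  (last char: '$')
  sorted[4] = mNn$NnnnM  (last char: 'M')
  sorted[5] = n$NnnnMmN  (last char: 'N')
  sorted[6] = nMmNn$Nnn  (last char: 'n')
  sorted[7] = nnMmNn$Nn  (last char: 'n')
  sorted[8] = nnnMmNn$N  (last char: 'N')
Last column: nnm$MNnnN
Original string S is at sorted index 3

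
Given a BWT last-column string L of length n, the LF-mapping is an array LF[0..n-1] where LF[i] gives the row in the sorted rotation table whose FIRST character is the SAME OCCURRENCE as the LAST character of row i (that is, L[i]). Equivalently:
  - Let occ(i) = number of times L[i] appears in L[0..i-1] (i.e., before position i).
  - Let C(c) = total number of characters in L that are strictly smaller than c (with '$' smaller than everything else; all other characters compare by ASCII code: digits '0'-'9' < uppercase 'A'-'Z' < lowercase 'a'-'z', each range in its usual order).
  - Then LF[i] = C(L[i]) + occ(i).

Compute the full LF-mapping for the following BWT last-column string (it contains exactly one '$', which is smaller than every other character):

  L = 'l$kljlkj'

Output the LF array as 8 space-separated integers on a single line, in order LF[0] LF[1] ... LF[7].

Answer: 5 0 3 6 1 7 4 2

Derivation:
Char counts: '$':1, 'j':2, 'k':2, 'l':3
C (first-col start): C('$')=0, C('j')=1, C('k')=3, C('l')=5
L[0]='l': occ=0, LF[0]=C('l')+0=5+0=5
L[1]='$': occ=0, LF[1]=C('$')+0=0+0=0
L[2]='k': occ=0, LF[2]=C('k')+0=3+0=3
L[3]='l': occ=1, LF[3]=C('l')+1=5+1=6
L[4]='j': occ=0, LF[4]=C('j')+0=1+0=1
L[5]='l': occ=2, LF[5]=C('l')+2=5+2=7
L[6]='k': occ=1, LF[6]=C('k')+1=3+1=4
L[7]='j': occ=1, LF[7]=C('j')+1=1+1=2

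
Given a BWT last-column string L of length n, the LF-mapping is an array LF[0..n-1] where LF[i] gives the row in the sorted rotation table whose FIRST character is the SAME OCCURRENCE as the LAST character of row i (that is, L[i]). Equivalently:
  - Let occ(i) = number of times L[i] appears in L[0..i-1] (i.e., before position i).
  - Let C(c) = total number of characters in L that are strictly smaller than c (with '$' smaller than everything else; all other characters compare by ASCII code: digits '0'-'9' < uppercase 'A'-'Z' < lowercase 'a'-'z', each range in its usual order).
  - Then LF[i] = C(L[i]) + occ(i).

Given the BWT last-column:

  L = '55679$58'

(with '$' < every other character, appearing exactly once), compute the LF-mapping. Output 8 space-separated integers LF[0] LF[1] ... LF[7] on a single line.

Char counts: '$':1, '5':3, '6':1, '7':1, '8':1, '9':1
C (first-col start): C('$')=0, C('5')=1, C('6')=4, C('7')=5, C('8')=6, C('9')=7
L[0]='5': occ=0, LF[0]=C('5')+0=1+0=1
L[1]='5': occ=1, LF[1]=C('5')+1=1+1=2
L[2]='6': occ=0, LF[2]=C('6')+0=4+0=4
L[3]='7': occ=0, LF[3]=C('7')+0=5+0=5
L[4]='9': occ=0, LF[4]=C('9')+0=7+0=7
L[5]='$': occ=0, LF[5]=C('$')+0=0+0=0
L[6]='5': occ=2, LF[6]=C('5')+2=1+2=3
L[7]='8': occ=0, LF[7]=C('8')+0=6+0=6

Answer: 1 2 4 5 7 0 3 6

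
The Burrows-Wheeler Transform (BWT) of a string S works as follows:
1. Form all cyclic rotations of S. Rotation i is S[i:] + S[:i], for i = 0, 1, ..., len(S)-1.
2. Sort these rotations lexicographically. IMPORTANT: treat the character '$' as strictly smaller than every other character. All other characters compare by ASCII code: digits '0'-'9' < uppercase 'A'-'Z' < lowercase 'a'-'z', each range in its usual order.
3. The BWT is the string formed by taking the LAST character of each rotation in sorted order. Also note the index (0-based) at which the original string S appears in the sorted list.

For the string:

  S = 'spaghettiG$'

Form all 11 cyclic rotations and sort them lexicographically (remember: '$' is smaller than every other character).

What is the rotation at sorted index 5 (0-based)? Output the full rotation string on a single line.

Answer: hettiG$spag

Derivation:
All 11 rotations (rotation i = S[i:]+S[:i]):
  rot[0] = spaghettiG$
  rot[1] = paghettiG$s
  rot[2] = aghettiG$sp
  rot[3] = ghettiG$spa
  rot[4] = hettiG$spag
  rot[5] = ettiG$spagh
  rot[6] = ttiG$spaghe
  rot[7] = tiG$spaghet
  rot[8] = iG$spaghett
  rot[9] = G$spaghetti
  rot[10] = $spaghettiG
Sorted (with $ < everything):
  sorted[0] = $spaghettiG
  sorted[1] = G$spaghetti
  sorted[2] = aghettiG$sp
  sorted[3] = ettiG$spagh
  sorted[4] = ghettiG$spa
  sorted[5] = hettiG$spag
  sorted[6] = iG$spaghett
  sorted[7] = paghettiG$s
  sorted[8] = spaghettiG$
  sorted[9] = tiG$spaghet
  sorted[10] = ttiG$spaghe
sorted[5] = hettiG$spag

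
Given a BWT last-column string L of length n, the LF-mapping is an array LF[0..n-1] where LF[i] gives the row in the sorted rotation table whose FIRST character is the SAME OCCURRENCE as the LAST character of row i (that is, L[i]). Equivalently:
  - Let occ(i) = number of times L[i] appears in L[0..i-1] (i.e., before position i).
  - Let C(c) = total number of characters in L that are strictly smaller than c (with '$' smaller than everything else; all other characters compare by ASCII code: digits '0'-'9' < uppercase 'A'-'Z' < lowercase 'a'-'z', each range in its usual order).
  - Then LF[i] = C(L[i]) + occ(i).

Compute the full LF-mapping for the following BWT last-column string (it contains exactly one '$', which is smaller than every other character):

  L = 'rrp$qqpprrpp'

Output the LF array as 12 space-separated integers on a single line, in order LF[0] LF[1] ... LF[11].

Char counts: '$':1, 'p':5, 'q':2, 'r':4
C (first-col start): C('$')=0, C('p')=1, C('q')=6, C('r')=8
L[0]='r': occ=0, LF[0]=C('r')+0=8+0=8
L[1]='r': occ=1, LF[1]=C('r')+1=8+1=9
L[2]='p': occ=0, LF[2]=C('p')+0=1+0=1
L[3]='$': occ=0, LF[3]=C('$')+0=0+0=0
L[4]='q': occ=0, LF[4]=C('q')+0=6+0=6
L[5]='q': occ=1, LF[5]=C('q')+1=6+1=7
L[6]='p': occ=1, LF[6]=C('p')+1=1+1=2
L[7]='p': occ=2, LF[7]=C('p')+2=1+2=3
L[8]='r': occ=2, LF[8]=C('r')+2=8+2=10
L[9]='r': occ=3, LF[9]=C('r')+3=8+3=11
L[10]='p': occ=3, LF[10]=C('p')+3=1+3=4
L[11]='p': occ=4, LF[11]=C('p')+4=1+4=5

Answer: 8 9 1 0 6 7 2 3 10 11 4 5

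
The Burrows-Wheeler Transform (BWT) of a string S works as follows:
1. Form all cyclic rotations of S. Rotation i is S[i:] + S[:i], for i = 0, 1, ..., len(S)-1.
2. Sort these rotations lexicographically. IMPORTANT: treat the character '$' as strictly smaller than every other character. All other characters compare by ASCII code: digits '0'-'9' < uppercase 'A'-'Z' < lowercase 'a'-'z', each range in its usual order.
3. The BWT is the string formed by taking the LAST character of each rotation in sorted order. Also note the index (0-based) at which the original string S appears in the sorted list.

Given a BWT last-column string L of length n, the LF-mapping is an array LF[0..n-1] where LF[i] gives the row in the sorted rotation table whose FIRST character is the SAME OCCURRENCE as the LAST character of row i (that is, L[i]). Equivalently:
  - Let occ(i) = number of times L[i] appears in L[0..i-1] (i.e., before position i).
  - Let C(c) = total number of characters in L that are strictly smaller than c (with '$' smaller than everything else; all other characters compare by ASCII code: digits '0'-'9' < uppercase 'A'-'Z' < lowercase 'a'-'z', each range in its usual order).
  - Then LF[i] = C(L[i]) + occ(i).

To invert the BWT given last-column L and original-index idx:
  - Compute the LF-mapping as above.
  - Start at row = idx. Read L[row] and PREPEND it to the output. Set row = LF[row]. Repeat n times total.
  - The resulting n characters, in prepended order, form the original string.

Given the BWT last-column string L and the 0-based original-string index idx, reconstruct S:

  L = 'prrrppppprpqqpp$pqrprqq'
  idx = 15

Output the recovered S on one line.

LF mapping: 1 17 18 19 2 3 4 5 6 20 7 12 13 8 9 0 10 14 21 11 22 15 16
Walk LF starting at row 15, prepending L[row]:
  step 1: row=15, L[15]='$', prepend. Next row=LF[15]=0
  step 2: row=0, L[0]='p', prepend. Next row=LF[0]=1
  step 3: row=1, L[1]='r', prepend. Next row=LF[1]=17
  step 4: row=17, L[17]='q', prepend. Next row=LF[17]=14
  step 5: row=14, L[14]='p', prepend. Next row=LF[14]=9
  step 6: row=9, L[9]='r', prepend. Next row=LF[9]=20
  step 7: row=20, L[20]='r', prepend. Next row=LF[20]=22
  step 8: row=22, L[22]='q', prepend. Next row=LF[22]=16
  step 9: row=16, L[16]='p', prepend. Next row=LF[16]=10
  step 10: row=10, L[10]='p', prepend. Next row=LF[10]=7
  step 11: row=7, L[7]='p', prepend. Next row=LF[7]=5
  step 12: row=5, L[5]='p', prepend. Next row=LF[5]=3
  step 13: row=3, L[3]='r', prepend. Next row=LF[3]=19
  step 14: row=19, L[19]='p', prepend. Next row=LF[19]=11
  step 15: row=11, L[11]='q', prepend. Next row=LF[11]=12
  step 16: row=12, L[12]='q', prepend. Next row=LF[12]=13
  step 17: row=13, L[13]='p', prepend. Next row=LF[13]=8
  step 18: row=8, L[8]='p', prepend. Next row=LF[8]=6
  step 19: row=6, L[6]='p', prepend. Next row=LF[6]=4
  step 20: row=4, L[4]='p', prepend. Next row=LF[4]=2
  step 21: row=2, L[2]='r', prepend. Next row=LF[2]=18
  step 22: row=18, L[18]='r', prepend. Next row=LF[18]=21
  step 23: row=21, L[21]='q', prepend. Next row=LF[21]=15
Reversed output: qrrppppqqprppppqrrpqrp$

Answer: qrrppppqqprppppqrrpqrp$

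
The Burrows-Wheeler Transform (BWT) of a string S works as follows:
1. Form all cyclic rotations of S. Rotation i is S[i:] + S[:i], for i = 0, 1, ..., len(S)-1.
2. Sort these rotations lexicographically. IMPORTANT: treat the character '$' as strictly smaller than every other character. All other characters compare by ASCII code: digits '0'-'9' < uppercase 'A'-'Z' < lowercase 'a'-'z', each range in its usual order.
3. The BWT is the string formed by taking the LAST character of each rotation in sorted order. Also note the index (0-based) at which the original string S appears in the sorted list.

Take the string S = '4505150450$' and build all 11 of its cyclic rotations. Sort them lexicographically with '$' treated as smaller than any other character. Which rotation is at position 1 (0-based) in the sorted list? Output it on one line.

All 11 rotations (rotation i = S[i:]+S[:i]):
  rot[0] = 4505150450$
  rot[1] = 505150450$4
  rot[2] = 05150450$45
  rot[3] = 5150450$450
  rot[4] = 150450$4505
  rot[5] = 50450$45051
  rot[6] = 0450$450515
  rot[7] = 450$4505150
  rot[8] = 50$45051504
  rot[9] = 0$450515045
  rot[10] = $4505150450
Sorted (with $ < everything):
  sorted[0] = $4505150450
  sorted[1] = 0$450515045
  sorted[2] = 0450$450515
  sorted[3] = 05150450$45
  sorted[4] = 150450$4505
  sorted[5] = 450$4505150
  sorted[6] = 4505150450$
  sorted[7] = 50$45051504
  sorted[8] = 50450$45051
  sorted[9] = 505150450$4
  sorted[10] = 5150450$450
sorted[1] = 0$450515045

Answer: 0$450515045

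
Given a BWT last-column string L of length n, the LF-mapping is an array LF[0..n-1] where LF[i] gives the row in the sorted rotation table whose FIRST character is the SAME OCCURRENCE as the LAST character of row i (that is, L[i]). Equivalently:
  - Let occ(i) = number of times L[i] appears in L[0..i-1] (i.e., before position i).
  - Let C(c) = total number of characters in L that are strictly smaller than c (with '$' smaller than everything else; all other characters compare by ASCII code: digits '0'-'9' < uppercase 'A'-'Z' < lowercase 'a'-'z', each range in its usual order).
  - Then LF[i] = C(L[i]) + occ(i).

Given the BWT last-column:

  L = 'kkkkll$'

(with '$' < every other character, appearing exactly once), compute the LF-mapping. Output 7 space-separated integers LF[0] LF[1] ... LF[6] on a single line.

Answer: 1 2 3 4 5 6 0

Derivation:
Char counts: '$':1, 'k':4, 'l':2
C (first-col start): C('$')=0, C('k')=1, C('l')=5
L[0]='k': occ=0, LF[0]=C('k')+0=1+0=1
L[1]='k': occ=1, LF[1]=C('k')+1=1+1=2
L[2]='k': occ=2, LF[2]=C('k')+2=1+2=3
L[3]='k': occ=3, LF[3]=C('k')+3=1+3=4
L[4]='l': occ=0, LF[4]=C('l')+0=5+0=5
L[5]='l': occ=1, LF[5]=C('l')+1=5+1=6
L[6]='$': occ=0, LF[6]=C('$')+0=0+0=0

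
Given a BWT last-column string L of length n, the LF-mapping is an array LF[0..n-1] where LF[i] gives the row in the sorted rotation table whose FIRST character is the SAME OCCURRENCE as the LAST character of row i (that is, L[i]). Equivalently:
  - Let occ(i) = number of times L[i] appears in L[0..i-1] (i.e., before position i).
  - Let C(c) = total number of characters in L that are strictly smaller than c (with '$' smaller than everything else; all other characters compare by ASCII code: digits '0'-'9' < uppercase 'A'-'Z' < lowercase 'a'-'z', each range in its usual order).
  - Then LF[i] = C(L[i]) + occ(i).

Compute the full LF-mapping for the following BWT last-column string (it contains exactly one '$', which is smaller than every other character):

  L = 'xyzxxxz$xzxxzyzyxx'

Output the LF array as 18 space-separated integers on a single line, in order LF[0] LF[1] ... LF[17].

Char counts: '$':1, 'x':9, 'y':3, 'z':5
C (first-col start): C('$')=0, C('x')=1, C('y')=10, C('z')=13
L[0]='x': occ=0, LF[0]=C('x')+0=1+0=1
L[1]='y': occ=0, LF[1]=C('y')+0=10+0=10
L[2]='z': occ=0, LF[2]=C('z')+0=13+0=13
L[3]='x': occ=1, LF[3]=C('x')+1=1+1=2
L[4]='x': occ=2, LF[4]=C('x')+2=1+2=3
L[5]='x': occ=3, LF[5]=C('x')+3=1+3=4
L[6]='z': occ=1, LF[6]=C('z')+1=13+1=14
L[7]='$': occ=0, LF[7]=C('$')+0=0+0=0
L[8]='x': occ=4, LF[8]=C('x')+4=1+4=5
L[9]='z': occ=2, LF[9]=C('z')+2=13+2=15
L[10]='x': occ=5, LF[10]=C('x')+5=1+5=6
L[11]='x': occ=6, LF[11]=C('x')+6=1+6=7
L[12]='z': occ=3, LF[12]=C('z')+3=13+3=16
L[13]='y': occ=1, LF[13]=C('y')+1=10+1=11
L[14]='z': occ=4, LF[14]=C('z')+4=13+4=17
L[15]='y': occ=2, LF[15]=C('y')+2=10+2=12
L[16]='x': occ=7, LF[16]=C('x')+7=1+7=8
L[17]='x': occ=8, LF[17]=C('x')+8=1+8=9

Answer: 1 10 13 2 3 4 14 0 5 15 6 7 16 11 17 12 8 9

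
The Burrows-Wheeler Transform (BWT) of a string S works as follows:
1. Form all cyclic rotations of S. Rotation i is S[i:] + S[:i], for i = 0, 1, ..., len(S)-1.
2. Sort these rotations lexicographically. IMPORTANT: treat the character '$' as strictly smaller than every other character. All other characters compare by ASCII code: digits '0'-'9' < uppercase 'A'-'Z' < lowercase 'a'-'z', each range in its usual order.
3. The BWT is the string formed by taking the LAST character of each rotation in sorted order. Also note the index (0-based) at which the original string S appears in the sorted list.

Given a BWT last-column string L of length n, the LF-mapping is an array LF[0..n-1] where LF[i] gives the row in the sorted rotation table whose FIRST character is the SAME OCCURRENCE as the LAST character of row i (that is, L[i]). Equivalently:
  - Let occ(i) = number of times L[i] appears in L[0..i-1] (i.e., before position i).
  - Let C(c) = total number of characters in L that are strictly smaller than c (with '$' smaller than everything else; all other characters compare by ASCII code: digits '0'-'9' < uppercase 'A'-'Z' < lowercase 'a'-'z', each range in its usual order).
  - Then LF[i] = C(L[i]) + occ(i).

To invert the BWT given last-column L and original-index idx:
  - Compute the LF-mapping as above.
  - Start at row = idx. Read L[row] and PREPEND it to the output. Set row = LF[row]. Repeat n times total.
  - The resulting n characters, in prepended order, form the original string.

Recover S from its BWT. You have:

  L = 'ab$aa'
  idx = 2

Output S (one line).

LF mapping: 1 4 0 2 3
Walk LF starting at row 2, prepending L[row]:
  step 1: row=2, L[2]='$', prepend. Next row=LF[2]=0
  step 2: row=0, L[0]='a', prepend. Next row=LF[0]=1
  step 3: row=1, L[1]='b', prepend. Next row=LF[1]=4
  step 4: row=4, L[4]='a', prepend. Next row=LF[4]=3
  step 5: row=3, L[3]='a', prepend. Next row=LF[3]=2
Reversed output: aaba$

Answer: aaba$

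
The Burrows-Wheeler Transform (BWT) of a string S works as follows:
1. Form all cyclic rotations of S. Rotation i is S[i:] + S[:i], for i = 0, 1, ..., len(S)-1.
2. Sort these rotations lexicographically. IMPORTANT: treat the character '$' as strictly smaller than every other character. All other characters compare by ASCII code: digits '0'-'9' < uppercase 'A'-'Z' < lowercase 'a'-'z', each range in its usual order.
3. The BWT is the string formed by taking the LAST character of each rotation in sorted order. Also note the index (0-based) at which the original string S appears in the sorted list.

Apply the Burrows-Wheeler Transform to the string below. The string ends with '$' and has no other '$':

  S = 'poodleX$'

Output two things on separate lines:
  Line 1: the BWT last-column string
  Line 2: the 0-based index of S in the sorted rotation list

All 8 rotations (rotation i = S[i:]+S[:i]):
  rot[0] = poodleX$
  rot[1] = oodleX$p
  rot[2] = odleX$po
  rot[3] = dleX$poo
  rot[4] = leX$pood
  rot[5] = eX$poodl
  rot[6] = X$poodle
  rot[7] = $poodleX
Sorted (with $ < everything):
  sorted[0] = $poodleX  (last char: 'X')
  sorted[1] = X$poodle  (last char: 'e')
  sorted[2] = dleX$poo  (last char: 'o')
  sorted[3] = eX$poodl  (last char: 'l')
  sorted[4] = leX$pood  (last char: 'd')
  sorted[5] = odleX$po  (last char: 'o')
  sorted[6] = oodleX$p  (last char: 'p')
  sorted[7] = poodleX$  (last char: '$')
Last column: Xeoldop$
Original string S is at sorted index 7

Answer: Xeoldop$
7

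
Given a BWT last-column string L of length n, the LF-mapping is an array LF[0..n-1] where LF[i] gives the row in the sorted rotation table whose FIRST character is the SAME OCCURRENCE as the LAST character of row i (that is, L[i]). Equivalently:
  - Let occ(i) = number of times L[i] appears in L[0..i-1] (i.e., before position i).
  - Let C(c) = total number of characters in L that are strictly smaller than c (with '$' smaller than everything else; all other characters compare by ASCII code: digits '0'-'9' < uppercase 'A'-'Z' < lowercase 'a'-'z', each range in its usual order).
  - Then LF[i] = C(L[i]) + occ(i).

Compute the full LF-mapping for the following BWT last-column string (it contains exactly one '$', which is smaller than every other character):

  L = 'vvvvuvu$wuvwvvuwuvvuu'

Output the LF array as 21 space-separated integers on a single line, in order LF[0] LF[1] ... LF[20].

Answer: 8 9 10 11 1 12 2 0 18 3 13 19 14 15 4 20 5 16 17 6 7

Derivation:
Char counts: '$':1, 'u':7, 'v':10, 'w':3
C (first-col start): C('$')=0, C('u')=1, C('v')=8, C('w')=18
L[0]='v': occ=0, LF[0]=C('v')+0=8+0=8
L[1]='v': occ=1, LF[1]=C('v')+1=8+1=9
L[2]='v': occ=2, LF[2]=C('v')+2=8+2=10
L[3]='v': occ=3, LF[3]=C('v')+3=8+3=11
L[4]='u': occ=0, LF[4]=C('u')+0=1+0=1
L[5]='v': occ=4, LF[5]=C('v')+4=8+4=12
L[6]='u': occ=1, LF[6]=C('u')+1=1+1=2
L[7]='$': occ=0, LF[7]=C('$')+0=0+0=0
L[8]='w': occ=0, LF[8]=C('w')+0=18+0=18
L[9]='u': occ=2, LF[9]=C('u')+2=1+2=3
L[10]='v': occ=5, LF[10]=C('v')+5=8+5=13
L[11]='w': occ=1, LF[11]=C('w')+1=18+1=19
L[12]='v': occ=6, LF[12]=C('v')+6=8+6=14
L[13]='v': occ=7, LF[13]=C('v')+7=8+7=15
L[14]='u': occ=3, LF[14]=C('u')+3=1+3=4
L[15]='w': occ=2, LF[15]=C('w')+2=18+2=20
L[16]='u': occ=4, LF[16]=C('u')+4=1+4=5
L[17]='v': occ=8, LF[17]=C('v')+8=8+8=16
L[18]='v': occ=9, LF[18]=C('v')+9=8+9=17
L[19]='u': occ=5, LF[19]=C('u')+5=1+5=6
L[20]='u': occ=6, LF[20]=C('u')+6=1+6=7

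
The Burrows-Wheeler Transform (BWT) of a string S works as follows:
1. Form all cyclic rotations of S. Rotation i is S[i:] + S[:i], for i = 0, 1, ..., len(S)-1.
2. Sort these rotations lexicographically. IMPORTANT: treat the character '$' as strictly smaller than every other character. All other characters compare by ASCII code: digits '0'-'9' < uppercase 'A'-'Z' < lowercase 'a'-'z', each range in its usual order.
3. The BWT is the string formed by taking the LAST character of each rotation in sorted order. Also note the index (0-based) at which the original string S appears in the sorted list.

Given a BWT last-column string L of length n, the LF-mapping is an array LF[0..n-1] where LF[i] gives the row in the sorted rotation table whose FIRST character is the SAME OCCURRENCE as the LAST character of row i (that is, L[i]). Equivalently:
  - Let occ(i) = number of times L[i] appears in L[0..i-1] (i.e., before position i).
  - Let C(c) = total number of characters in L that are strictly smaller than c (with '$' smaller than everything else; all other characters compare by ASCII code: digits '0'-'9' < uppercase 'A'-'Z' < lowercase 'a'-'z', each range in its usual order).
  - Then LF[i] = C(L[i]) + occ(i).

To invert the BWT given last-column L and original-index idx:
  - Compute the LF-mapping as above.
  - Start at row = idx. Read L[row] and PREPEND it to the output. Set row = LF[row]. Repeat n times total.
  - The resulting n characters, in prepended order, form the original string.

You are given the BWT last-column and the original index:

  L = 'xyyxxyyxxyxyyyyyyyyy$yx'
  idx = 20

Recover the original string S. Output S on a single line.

Answer: yyyyyyxxxxyyyyyyyxyxyx$

Derivation:
LF mapping: 1 8 9 2 3 10 11 4 5 12 6 13 14 15 16 17 18 19 20 21 0 22 7
Walk LF starting at row 20, prepending L[row]:
  step 1: row=20, L[20]='$', prepend. Next row=LF[20]=0
  step 2: row=0, L[0]='x', prepend. Next row=LF[0]=1
  step 3: row=1, L[1]='y', prepend. Next row=LF[1]=8
  step 4: row=8, L[8]='x', prepend. Next row=LF[8]=5
  step 5: row=5, L[5]='y', prepend. Next row=LF[5]=10
  step 6: row=10, L[10]='x', prepend. Next row=LF[10]=6
  step 7: row=6, L[6]='y', prepend. Next row=LF[6]=11
  step 8: row=11, L[11]='y', prepend. Next row=LF[11]=13
  step 9: row=13, L[13]='y', prepend. Next row=LF[13]=15
  step 10: row=15, L[15]='y', prepend. Next row=LF[15]=17
  step 11: row=17, L[17]='y', prepend. Next row=LF[17]=19
  step 12: row=19, L[19]='y', prepend. Next row=LF[19]=21
  step 13: row=21, L[21]='y', prepend. Next row=LF[21]=22
  step 14: row=22, L[22]='x', prepend. Next row=LF[22]=7
  step 15: row=7, L[7]='x', prepend. Next row=LF[7]=4
  step 16: row=4, L[4]='x', prepend. Next row=LF[4]=3
  step 17: row=3, L[3]='x', prepend. Next row=LF[3]=2
  step 18: row=2, L[2]='y', prepend. Next row=LF[2]=9
  step 19: row=9, L[9]='y', prepend. Next row=LF[9]=12
  step 20: row=12, L[12]='y', prepend. Next row=LF[12]=14
  step 21: row=14, L[14]='y', prepend. Next row=LF[14]=16
  step 22: row=16, L[16]='y', prepend. Next row=LF[16]=18
  step 23: row=18, L[18]='y', prepend. Next row=LF[18]=20
Reversed output: yyyyyyxxxxyyyyyyyxyxyx$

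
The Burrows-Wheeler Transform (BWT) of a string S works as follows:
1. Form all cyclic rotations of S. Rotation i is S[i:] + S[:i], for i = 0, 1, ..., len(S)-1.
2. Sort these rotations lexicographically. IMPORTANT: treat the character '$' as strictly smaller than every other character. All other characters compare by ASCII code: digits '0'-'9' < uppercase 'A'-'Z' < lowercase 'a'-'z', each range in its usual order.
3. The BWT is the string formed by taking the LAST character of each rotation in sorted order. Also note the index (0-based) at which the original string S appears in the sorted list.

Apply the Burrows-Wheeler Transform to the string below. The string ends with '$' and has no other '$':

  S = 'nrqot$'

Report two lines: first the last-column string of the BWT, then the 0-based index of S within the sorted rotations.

Answer: t$qrno
1

Derivation:
All 6 rotations (rotation i = S[i:]+S[:i]):
  rot[0] = nrqot$
  rot[1] = rqot$n
  rot[2] = qot$nr
  rot[3] = ot$nrq
  rot[4] = t$nrqo
  rot[5] = $nrqot
Sorted (with $ < everything):
  sorted[0] = $nrqot  (last char: 't')
  sorted[1] = nrqot$  (last char: '$')
  sorted[2] = ot$nrq  (last char: 'q')
  sorted[3] = qot$nr  (last char: 'r')
  sorted[4] = rqot$n  (last char: 'n')
  sorted[5] = t$nrqo  (last char: 'o')
Last column: t$qrno
Original string S is at sorted index 1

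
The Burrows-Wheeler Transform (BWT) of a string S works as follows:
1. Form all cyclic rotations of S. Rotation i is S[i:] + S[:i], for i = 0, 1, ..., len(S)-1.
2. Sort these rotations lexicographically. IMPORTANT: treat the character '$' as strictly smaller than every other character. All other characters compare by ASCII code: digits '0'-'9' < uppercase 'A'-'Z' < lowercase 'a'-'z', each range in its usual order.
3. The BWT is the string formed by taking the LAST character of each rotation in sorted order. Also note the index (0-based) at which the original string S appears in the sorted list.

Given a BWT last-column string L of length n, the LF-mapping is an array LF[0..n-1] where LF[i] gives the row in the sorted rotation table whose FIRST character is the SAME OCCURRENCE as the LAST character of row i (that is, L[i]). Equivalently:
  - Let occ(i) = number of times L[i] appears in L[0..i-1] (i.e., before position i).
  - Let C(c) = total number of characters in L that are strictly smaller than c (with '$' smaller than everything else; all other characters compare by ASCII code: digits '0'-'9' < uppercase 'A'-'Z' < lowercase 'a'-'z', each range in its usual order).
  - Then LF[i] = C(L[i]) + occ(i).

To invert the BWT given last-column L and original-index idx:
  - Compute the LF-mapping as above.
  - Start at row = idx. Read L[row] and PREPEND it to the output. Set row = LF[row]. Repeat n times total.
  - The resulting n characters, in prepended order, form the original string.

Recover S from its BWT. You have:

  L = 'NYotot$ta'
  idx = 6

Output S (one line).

Answer: tattooYN$

Derivation:
LF mapping: 1 2 4 6 5 7 0 8 3
Walk LF starting at row 6, prepending L[row]:
  step 1: row=6, L[6]='$', prepend. Next row=LF[6]=0
  step 2: row=0, L[0]='N', prepend. Next row=LF[0]=1
  step 3: row=1, L[1]='Y', prepend. Next row=LF[1]=2
  step 4: row=2, L[2]='o', prepend. Next row=LF[2]=4
  step 5: row=4, L[4]='o', prepend. Next row=LF[4]=5
  step 6: row=5, L[5]='t', prepend. Next row=LF[5]=7
  step 7: row=7, L[7]='t', prepend. Next row=LF[7]=8
  step 8: row=8, L[8]='a', prepend. Next row=LF[8]=3
  step 9: row=3, L[3]='t', prepend. Next row=LF[3]=6
Reversed output: tattooYN$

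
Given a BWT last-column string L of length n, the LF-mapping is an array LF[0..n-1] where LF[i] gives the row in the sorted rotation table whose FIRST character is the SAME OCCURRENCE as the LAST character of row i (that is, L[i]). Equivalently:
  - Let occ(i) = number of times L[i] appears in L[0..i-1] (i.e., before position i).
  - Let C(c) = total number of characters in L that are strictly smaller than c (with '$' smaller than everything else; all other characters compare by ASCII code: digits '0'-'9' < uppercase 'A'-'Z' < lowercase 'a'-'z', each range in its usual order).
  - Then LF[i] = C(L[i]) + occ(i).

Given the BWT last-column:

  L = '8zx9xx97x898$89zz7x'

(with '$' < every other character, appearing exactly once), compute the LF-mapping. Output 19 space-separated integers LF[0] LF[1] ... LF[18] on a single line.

Char counts: '$':1, '7':2, '8':4, '9':4, 'x':5, 'z':3
C (first-col start): C('$')=0, C('7')=1, C('8')=3, C('9')=7, C('x')=11, C('z')=16
L[0]='8': occ=0, LF[0]=C('8')+0=3+0=3
L[1]='z': occ=0, LF[1]=C('z')+0=16+0=16
L[2]='x': occ=0, LF[2]=C('x')+0=11+0=11
L[3]='9': occ=0, LF[3]=C('9')+0=7+0=7
L[4]='x': occ=1, LF[4]=C('x')+1=11+1=12
L[5]='x': occ=2, LF[5]=C('x')+2=11+2=13
L[6]='9': occ=1, LF[6]=C('9')+1=7+1=8
L[7]='7': occ=0, LF[7]=C('7')+0=1+0=1
L[8]='x': occ=3, LF[8]=C('x')+3=11+3=14
L[9]='8': occ=1, LF[9]=C('8')+1=3+1=4
L[10]='9': occ=2, LF[10]=C('9')+2=7+2=9
L[11]='8': occ=2, LF[11]=C('8')+2=3+2=5
L[12]='$': occ=0, LF[12]=C('$')+0=0+0=0
L[13]='8': occ=3, LF[13]=C('8')+3=3+3=6
L[14]='9': occ=3, LF[14]=C('9')+3=7+3=10
L[15]='z': occ=1, LF[15]=C('z')+1=16+1=17
L[16]='z': occ=2, LF[16]=C('z')+2=16+2=18
L[17]='7': occ=1, LF[17]=C('7')+1=1+1=2
L[18]='x': occ=4, LF[18]=C('x')+4=11+4=15

Answer: 3 16 11 7 12 13 8 1 14 4 9 5 0 6 10 17 18 2 15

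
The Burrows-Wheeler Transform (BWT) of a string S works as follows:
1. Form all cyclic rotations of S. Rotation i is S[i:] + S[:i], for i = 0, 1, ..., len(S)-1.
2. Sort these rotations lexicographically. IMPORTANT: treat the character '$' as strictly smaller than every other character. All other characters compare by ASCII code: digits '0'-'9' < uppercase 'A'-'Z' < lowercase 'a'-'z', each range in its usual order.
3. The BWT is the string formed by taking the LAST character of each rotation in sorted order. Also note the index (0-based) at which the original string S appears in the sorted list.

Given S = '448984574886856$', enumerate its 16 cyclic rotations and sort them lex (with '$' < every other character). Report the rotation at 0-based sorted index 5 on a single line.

Answer: 56$4489845748868

Derivation:
All 16 rotations (rotation i = S[i:]+S[:i]):
  rot[0] = 448984574886856$
  rot[1] = 48984574886856$4
  rot[2] = 8984574886856$44
  rot[3] = 984574886856$448
  rot[4] = 84574886856$4489
  rot[5] = 4574886856$44898
  rot[6] = 574886856$448984
  rot[7] = 74886856$4489845
  rot[8] = 4886856$44898457
  rot[9] = 886856$448984574
  rot[10] = 86856$4489845748
  rot[11] = 6856$44898457488
  rot[12] = 856$448984574886
  rot[13] = 56$4489845748868
  rot[14] = 6$44898457488685
  rot[15] = $448984574886856
Sorted (with $ < everything):
  sorted[0] = $448984574886856
  sorted[1] = 448984574886856$
  sorted[2] = 4574886856$44898
  sorted[3] = 4886856$44898457
  sorted[4] = 48984574886856$4
  sorted[5] = 56$4489845748868
  sorted[6] = 574886856$448984
  sorted[7] = 6$44898457488685
  sorted[8] = 6856$44898457488
  sorted[9] = 74886856$4489845
  sorted[10] = 84574886856$4489
  sorted[11] = 856$448984574886
  sorted[12] = 86856$4489845748
  sorted[13] = 886856$448984574
  sorted[14] = 8984574886856$44
  sorted[15] = 984574886856$448
sorted[5] = 56$4489845748868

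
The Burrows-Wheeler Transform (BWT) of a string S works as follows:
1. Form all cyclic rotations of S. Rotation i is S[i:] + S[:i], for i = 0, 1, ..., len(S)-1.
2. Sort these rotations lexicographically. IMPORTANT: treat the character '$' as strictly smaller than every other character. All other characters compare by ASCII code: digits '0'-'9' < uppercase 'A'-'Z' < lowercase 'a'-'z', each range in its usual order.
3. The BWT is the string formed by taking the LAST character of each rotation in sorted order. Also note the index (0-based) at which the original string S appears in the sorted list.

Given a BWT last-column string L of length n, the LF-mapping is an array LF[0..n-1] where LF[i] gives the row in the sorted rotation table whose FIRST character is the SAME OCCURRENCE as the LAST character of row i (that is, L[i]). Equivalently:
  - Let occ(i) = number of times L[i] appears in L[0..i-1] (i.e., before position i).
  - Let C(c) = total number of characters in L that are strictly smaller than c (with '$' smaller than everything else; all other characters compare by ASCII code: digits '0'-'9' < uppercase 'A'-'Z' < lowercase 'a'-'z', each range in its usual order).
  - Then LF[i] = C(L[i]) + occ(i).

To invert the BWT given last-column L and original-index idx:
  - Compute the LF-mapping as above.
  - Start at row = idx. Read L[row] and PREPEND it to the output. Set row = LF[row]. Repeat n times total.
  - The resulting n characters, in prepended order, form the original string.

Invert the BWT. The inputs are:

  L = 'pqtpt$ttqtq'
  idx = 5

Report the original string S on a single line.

LF mapping: 1 3 6 2 7 0 8 9 4 10 5
Walk LF starting at row 5, prepending L[row]:
  step 1: row=5, L[5]='$', prepend. Next row=LF[5]=0
  step 2: row=0, L[0]='p', prepend. Next row=LF[0]=1
  step 3: row=1, L[1]='q', prepend. Next row=LF[1]=3
  step 4: row=3, L[3]='p', prepend. Next row=LF[3]=2
  step 5: row=2, L[2]='t', prepend. Next row=LF[2]=6
  step 6: row=6, L[6]='t', prepend. Next row=LF[6]=8
  step 7: row=8, L[8]='q', prepend. Next row=LF[8]=4
  step 8: row=4, L[4]='t', prepend. Next row=LF[4]=7
  step 9: row=7, L[7]='t', prepend. Next row=LF[7]=9
  step 10: row=9, L[9]='t', prepend. Next row=LF[9]=10
  step 11: row=10, L[10]='q', prepend. Next row=LF[10]=5
Reversed output: qtttqttpqp$

Answer: qtttqttpqp$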